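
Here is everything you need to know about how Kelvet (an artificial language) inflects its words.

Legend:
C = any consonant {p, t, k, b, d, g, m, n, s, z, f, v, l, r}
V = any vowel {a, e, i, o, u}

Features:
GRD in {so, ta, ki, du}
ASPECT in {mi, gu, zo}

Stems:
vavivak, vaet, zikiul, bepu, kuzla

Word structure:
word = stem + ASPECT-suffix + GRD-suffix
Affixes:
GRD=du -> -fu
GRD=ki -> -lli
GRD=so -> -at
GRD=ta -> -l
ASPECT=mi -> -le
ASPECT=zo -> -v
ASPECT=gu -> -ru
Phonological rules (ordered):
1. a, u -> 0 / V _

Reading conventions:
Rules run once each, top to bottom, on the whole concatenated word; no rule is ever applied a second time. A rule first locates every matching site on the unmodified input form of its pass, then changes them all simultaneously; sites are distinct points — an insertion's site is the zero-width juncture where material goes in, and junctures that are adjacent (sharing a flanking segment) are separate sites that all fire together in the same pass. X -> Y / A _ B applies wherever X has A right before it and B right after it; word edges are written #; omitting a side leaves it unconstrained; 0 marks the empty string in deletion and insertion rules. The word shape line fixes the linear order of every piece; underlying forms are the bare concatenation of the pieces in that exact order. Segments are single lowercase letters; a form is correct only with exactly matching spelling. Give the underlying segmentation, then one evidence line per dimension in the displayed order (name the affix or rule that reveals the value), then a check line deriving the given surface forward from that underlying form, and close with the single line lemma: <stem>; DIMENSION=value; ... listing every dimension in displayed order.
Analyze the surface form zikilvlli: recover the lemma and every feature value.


underlying: zikiul-v-lli
GRD=ki - signalled by the affix -lli
ASPECT=zo - signalled by the affix -v
check: zikiulvlli -> zikilvlli
lemma: zikiul; GRD=ki; ASPECT=zo


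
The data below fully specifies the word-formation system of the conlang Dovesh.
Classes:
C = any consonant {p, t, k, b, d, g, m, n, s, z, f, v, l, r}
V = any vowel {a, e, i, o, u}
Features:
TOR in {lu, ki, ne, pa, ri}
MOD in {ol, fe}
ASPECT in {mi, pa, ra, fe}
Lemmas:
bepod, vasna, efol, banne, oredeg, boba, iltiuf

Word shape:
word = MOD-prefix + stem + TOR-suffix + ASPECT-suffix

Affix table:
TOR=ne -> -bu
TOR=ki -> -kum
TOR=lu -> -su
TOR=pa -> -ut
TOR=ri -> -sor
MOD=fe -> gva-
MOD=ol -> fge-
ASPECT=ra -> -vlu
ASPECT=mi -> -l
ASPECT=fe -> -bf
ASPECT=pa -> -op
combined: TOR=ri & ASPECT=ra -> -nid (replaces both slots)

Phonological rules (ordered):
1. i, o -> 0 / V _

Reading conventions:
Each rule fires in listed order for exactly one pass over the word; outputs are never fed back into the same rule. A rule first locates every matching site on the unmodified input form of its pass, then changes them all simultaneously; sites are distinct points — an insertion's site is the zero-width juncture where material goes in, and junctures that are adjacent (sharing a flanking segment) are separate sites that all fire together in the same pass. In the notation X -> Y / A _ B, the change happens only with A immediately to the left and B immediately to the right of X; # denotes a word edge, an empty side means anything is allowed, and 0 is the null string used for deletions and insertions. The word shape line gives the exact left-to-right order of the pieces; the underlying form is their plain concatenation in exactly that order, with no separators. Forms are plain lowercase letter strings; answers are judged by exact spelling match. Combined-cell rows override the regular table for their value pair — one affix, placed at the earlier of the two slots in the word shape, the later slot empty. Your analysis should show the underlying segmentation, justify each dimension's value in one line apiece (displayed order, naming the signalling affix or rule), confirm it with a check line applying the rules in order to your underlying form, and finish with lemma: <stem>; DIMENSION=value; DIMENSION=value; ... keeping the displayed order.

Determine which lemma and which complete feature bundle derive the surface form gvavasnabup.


underlying: gva-vasna-bu-op
TOR=ne - signalled by the affix -bu
MOD=fe - signalled by the affix gva-
ASPECT=pa - signalled by the affix -op
check: gvavasnabuop -> gvavasnabup
lemma: vasna; TOR=ne; MOD=fe; ASPECT=pa


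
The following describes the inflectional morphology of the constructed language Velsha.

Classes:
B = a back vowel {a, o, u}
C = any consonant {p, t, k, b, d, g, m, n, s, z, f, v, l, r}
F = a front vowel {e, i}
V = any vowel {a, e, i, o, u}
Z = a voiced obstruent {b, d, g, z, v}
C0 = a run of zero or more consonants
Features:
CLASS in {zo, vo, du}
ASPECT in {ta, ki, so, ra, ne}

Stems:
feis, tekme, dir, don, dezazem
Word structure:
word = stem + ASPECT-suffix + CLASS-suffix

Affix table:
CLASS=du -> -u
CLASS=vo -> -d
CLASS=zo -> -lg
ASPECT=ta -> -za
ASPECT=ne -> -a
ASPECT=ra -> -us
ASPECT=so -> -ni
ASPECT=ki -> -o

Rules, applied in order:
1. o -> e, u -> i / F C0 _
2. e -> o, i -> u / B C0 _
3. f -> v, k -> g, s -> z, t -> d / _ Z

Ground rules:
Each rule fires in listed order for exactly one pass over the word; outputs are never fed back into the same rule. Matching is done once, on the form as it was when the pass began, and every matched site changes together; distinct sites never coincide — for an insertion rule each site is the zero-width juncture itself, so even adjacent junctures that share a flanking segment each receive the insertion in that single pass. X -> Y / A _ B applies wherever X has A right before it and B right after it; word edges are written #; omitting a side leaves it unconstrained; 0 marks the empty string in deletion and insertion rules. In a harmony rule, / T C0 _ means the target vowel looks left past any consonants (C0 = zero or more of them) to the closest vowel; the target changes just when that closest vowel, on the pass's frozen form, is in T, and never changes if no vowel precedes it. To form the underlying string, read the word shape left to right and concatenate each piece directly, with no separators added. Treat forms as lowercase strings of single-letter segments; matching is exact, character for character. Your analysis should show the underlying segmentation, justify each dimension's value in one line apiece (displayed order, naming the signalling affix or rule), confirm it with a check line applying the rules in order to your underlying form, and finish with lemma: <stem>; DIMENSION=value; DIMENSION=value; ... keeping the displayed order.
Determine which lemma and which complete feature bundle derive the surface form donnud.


underlying: don-ni-d
CLASS=vo - signalled by the affix -d
ASPECT=so - signalled by the affix -ni
check: donnid -> donnid -> donnud -> donnud
lemma: don; CLASS=vo; ASPECT=so


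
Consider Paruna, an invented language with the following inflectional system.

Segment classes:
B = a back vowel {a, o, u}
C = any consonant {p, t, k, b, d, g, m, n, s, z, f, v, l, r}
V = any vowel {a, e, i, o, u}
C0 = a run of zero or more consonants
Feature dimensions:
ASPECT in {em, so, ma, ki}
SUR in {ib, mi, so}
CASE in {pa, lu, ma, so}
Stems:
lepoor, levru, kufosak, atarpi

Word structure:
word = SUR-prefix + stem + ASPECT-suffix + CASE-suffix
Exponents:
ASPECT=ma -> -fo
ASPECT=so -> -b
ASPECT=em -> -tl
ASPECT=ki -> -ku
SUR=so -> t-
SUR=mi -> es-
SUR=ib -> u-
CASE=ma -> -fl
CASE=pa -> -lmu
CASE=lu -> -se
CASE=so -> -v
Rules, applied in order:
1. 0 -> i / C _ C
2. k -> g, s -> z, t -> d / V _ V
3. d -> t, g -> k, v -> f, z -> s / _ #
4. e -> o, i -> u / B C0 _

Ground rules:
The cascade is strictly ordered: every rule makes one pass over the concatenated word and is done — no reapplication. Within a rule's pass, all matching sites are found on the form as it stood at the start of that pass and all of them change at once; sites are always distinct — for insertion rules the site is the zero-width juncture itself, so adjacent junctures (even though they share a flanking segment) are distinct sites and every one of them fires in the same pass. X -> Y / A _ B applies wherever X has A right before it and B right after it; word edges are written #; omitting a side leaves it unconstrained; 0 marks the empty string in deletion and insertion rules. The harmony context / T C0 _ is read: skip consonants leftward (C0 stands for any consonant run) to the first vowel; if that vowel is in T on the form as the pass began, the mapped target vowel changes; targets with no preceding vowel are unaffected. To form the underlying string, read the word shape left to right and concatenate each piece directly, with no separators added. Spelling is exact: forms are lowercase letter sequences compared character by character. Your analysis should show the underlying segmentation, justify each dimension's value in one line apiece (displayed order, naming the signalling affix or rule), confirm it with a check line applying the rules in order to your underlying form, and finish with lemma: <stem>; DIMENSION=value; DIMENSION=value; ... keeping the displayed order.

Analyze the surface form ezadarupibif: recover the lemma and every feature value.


underlying: es-atarpi-b-v
ASPECT=so - signalled by the affix -b
SUR=mi - signalled by the affix es-
CASE=so - signalled by the affix -v
check: esatarpibv -> esataripibiv -> ezadaripibiv -> ezadaripibif -> ezadarupibif
lemma: atarpi; ASPECT=so; SUR=mi; CASE=so


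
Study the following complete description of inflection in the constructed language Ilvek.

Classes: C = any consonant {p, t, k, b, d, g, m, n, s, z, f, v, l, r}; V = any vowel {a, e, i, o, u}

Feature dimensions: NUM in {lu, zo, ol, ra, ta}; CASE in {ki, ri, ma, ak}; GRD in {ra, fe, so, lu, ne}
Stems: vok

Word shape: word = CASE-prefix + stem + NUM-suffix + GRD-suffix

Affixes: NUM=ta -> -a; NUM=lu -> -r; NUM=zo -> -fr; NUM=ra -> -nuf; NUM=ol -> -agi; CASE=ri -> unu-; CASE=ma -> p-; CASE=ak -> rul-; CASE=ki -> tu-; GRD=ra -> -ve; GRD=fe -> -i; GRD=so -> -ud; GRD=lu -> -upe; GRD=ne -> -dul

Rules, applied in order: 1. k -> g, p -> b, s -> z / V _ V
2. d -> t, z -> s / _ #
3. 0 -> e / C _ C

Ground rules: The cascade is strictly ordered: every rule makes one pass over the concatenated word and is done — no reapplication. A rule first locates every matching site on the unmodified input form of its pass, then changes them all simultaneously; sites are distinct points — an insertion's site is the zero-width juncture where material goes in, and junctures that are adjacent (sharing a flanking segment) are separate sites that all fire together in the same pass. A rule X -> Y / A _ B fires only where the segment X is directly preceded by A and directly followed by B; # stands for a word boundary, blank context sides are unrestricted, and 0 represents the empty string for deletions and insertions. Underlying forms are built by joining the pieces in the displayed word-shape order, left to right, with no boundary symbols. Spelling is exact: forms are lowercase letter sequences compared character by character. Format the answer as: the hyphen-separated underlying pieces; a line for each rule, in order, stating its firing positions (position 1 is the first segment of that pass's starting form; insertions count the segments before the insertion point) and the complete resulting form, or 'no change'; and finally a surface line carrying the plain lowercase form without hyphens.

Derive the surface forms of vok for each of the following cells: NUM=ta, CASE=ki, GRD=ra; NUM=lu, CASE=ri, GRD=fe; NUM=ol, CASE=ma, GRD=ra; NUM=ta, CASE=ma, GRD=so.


cell NUM=ta, CASE=ki, GRD=ra:
underlying: tu-vok-a-ve
1. k -> g, p -> b, s -> z / V _ V: fires at position(s) 5: tuvogave
2. d -> t, z -> s / _ #: no change
3. 0 -> e / C _ C: no change
surface: tuvogave

cell NUM=lu, CASE=ri, GRD=fe:
underlying: unu-vok-r-i
1. k -> g, p -> b, s -> z / V _ V: no change
2. d -> t, z -> s / _ #: no change
3. 0 -> e / C _ C: inserts after position(s) 6: unuvokeri
surface: unuvokeri

cell NUM=ol, CASE=ma, GRD=ra:
underlying: p-vok-agi-ve
1. k -> g, p -> b, s -> z / V _ V: fires at position(s) 4: pvogagive
2. d -> t, z -> s / _ #: no change
3. 0 -> e / C _ C: inserts after position(s) 1: pevogagive
surface: pevogagive

cell NUM=ta, CASE=ma, GRD=so:
underlying: p-vok-a-ud
1. k -> g, p -> b, s -> z / V _ V: fires at position(s) 4: pvogaud
2. d -> t, z -> s / _ #: fires at position(s) 7: pvogaut
3. 0 -> e / C _ C: inserts after position(s) 1: pevogaut
surface: pevogaut


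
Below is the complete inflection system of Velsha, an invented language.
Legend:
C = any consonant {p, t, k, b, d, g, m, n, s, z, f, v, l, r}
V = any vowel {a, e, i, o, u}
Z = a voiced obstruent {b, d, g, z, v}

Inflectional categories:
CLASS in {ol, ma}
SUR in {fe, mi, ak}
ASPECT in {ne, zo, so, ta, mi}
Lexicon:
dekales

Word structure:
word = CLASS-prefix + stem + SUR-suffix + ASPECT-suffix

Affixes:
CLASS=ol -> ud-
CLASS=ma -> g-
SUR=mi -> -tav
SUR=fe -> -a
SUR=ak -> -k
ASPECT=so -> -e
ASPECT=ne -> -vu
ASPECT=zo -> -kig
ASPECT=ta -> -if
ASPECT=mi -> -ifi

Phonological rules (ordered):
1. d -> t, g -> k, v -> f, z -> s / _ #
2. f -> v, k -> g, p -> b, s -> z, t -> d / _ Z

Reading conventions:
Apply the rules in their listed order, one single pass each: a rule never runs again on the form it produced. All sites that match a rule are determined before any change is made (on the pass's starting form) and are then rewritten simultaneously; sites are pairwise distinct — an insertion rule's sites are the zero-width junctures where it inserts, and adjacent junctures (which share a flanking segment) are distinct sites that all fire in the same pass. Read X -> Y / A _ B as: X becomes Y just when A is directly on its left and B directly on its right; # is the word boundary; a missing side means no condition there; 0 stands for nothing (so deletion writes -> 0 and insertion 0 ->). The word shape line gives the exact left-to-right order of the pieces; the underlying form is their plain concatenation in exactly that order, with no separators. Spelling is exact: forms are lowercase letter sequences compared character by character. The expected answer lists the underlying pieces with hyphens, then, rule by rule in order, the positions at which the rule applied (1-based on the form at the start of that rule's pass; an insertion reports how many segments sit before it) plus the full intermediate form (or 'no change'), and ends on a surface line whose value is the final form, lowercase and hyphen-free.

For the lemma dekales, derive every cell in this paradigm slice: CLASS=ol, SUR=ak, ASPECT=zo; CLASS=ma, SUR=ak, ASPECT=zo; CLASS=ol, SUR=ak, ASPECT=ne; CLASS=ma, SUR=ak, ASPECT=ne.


cell CLASS=ol, SUR=ak, ASPECT=zo:
underlying: ud-dekales-k-kig
1. d -> t, g -> k, v -> f, z -> s / _ #: fires at position(s) 13: uddekaleskkik
2. f -> v, k -> g, p -> b, s -> z, t -> d / _ Z: no change
surface: uddekaleskkik

cell CLASS=ma, SUR=ak, ASPECT=zo:
underlying: g-dekales-k-kig
1. d -> t, g -> k, v -> f, z -> s / _ #: fires at position(s) 12: gdekaleskkik
2. f -> v, k -> g, p -> b, s -> z, t -> d / _ Z: no change
surface: gdekaleskkik

cell CLASS=ol, SUR=ak, ASPECT=ne:
underlying: ud-dekales-k-vu
1. d -> t, g -> k, v -> f, z -> s / _ #: no change
2. f -> v, k -> g, p -> b, s -> z, t -> d / _ Z: fires at position(s) 10: uddekalesgvu
surface: uddekalesgvu

cell CLASS=ma, SUR=ak, ASPECT=ne:
underlying: g-dekales-k-vu
1. d -> t, g -> k, v -> f, z -> s / _ #: no change
2. f -> v, k -> g, p -> b, s -> z, t -> d / _ Z: fires at position(s) 9: gdekalesgvu
surface: gdekalesgvu


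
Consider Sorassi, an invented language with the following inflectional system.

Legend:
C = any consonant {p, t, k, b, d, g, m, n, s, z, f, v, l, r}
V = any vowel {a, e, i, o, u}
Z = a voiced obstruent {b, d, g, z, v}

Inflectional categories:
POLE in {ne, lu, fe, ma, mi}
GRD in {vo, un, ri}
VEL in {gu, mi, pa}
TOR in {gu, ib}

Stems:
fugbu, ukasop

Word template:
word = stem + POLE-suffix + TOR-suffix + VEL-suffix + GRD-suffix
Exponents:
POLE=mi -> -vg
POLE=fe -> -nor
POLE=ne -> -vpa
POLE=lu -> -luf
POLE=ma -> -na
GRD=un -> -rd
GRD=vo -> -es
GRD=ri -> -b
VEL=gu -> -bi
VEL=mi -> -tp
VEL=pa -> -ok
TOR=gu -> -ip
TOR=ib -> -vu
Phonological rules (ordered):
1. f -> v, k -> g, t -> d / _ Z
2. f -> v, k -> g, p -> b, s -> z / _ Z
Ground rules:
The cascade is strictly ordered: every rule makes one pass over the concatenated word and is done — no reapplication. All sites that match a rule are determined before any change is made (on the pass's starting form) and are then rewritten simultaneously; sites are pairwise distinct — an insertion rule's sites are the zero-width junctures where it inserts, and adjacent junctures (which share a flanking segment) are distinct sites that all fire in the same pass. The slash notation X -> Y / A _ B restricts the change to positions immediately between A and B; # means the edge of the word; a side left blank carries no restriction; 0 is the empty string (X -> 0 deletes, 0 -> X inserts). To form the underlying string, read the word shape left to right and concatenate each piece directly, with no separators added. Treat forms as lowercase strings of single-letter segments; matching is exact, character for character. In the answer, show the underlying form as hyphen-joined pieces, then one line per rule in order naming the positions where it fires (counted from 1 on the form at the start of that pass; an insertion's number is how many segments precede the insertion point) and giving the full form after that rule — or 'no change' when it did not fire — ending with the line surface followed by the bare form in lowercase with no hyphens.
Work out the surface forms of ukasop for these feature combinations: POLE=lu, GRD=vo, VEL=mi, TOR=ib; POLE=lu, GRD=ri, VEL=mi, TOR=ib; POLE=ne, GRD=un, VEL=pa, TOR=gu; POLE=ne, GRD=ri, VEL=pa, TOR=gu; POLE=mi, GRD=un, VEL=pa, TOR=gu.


cell POLE=lu, GRD=vo, VEL=mi, TOR=ib:
underlying: ukasop-luf-vu-tp-es
1. f -> v, k -> g, t -> d / _ Z: fires at position(s) 9: ukasopluvvutpes
2. f -> v, k -> g, p -> b, s -> z / _ Z: no change
surface: ukasopluvvutpes

cell POLE=lu, GRD=ri, VEL=mi, TOR=ib:
underlying: ukasop-luf-vu-tp-b
1. f -> v, k -> g, t -> d / _ Z: fires at position(s) 9: ukasopluvvutpb
2. f -> v, k -> g, p -> b, s -> z / _ Z: fires at position(s) 13: ukasopluvvutbb
surface: ukasopluvvutbb

cell POLE=ne, GRD=un, VEL=pa, TOR=gu:
underlying: ukasop-vpa-ip-ok-rd
1. f -> v, k -> g, t -> d / _ Z: no change
2. f -> v, k -> g, p -> b, s -> z / _ Z: fires at position(s) 6: ukasobvpaipokrd
surface: ukasobvpaipokrd

cell POLE=ne, GRD=ri, VEL=pa, TOR=gu:
underlying: ukasop-vpa-ip-ok-b
1. f -> v, k -> g, t -> d / _ Z: fires at position(s) 13: ukasopvpaipogb
2. f -> v, k -> g, p -> b, s -> z / _ Z: fires at position(s) 6: ukasobvpaipogb
surface: ukasobvpaipogb

cell POLE=mi, GRD=un, VEL=pa, TOR=gu:
underlying: ukasop-vg-ip-ok-rd
1. f -> v, k -> g, t -> d / _ Z: no change
2. f -> v, k -> g, p -> b, s -> z / _ Z: fires at position(s) 6: ukasobvgipokrd
surface: ukasobvgipokrd


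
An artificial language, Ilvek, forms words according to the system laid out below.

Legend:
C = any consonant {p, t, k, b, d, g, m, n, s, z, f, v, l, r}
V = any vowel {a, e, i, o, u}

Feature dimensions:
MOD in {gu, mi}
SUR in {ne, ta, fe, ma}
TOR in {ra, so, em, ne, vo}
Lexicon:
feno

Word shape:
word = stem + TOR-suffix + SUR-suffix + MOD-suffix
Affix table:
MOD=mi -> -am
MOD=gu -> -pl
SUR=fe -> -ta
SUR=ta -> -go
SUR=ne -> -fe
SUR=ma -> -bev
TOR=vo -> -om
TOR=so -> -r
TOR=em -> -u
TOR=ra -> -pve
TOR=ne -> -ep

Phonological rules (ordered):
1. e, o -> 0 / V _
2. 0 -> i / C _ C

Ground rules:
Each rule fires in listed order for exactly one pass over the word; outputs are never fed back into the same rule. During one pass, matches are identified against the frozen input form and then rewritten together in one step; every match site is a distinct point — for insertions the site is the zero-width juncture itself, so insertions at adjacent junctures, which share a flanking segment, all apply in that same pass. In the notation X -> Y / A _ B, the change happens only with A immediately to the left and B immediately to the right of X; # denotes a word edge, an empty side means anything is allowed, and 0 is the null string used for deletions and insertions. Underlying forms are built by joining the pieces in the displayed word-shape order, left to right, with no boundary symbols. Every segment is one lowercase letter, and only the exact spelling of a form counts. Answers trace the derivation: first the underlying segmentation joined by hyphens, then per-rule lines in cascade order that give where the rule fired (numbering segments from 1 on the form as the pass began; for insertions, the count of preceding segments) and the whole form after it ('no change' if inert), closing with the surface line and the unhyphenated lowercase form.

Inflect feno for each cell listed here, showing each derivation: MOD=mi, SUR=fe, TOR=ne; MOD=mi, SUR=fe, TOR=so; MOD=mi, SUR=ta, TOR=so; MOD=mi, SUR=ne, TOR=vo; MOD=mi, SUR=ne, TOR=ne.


cell MOD=mi, SUR=fe, TOR=ne:
underlying: feno-ep-ta-am
1. e, o -> 0 / V _: fires at position(s) 5: fenoptaam
2. 0 -> i / C _ C: inserts after position(s) 5: fenopitaam
surface: fenopitaam

cell MOD=mi, SUR=fe, TOR=so:
underlying: feno-r-ta-am
1. e, o -> 0 / V _: no change
2. 0 -> i / C _ C: inserts after position(s) 5: fenoritaam
surface: fenoritaam

cell MOD=mi, SUR=ta, TOR=so:
underlying: feno-r-go-am
1. e, o -> 0 / V _: no change
2. 0 -> i / C _ C: inserts after position(s) 5: fenorigoam
surface: fenorigoam

cell MOD=mi, SUR=ne, TOR=vo:
underlying: feno-om-fe-am
1. e, o -> 0 / V _: fires at position(s) 5: fenomfeam
2. 0 -> i / C _ C: inserts after position(s) 5: fenomifeam
surface: fenomifeam

cell MOD=mi, SUR=ne, TOR=ne:
underlying: feno-ep-fe-am
1. e, o -> 0 / V _: fires at position(s) 5: fenopfeam
2. 0 -> i / C _ C: inserts after position(s) 5: fenopifeam
surface: fenopifeam


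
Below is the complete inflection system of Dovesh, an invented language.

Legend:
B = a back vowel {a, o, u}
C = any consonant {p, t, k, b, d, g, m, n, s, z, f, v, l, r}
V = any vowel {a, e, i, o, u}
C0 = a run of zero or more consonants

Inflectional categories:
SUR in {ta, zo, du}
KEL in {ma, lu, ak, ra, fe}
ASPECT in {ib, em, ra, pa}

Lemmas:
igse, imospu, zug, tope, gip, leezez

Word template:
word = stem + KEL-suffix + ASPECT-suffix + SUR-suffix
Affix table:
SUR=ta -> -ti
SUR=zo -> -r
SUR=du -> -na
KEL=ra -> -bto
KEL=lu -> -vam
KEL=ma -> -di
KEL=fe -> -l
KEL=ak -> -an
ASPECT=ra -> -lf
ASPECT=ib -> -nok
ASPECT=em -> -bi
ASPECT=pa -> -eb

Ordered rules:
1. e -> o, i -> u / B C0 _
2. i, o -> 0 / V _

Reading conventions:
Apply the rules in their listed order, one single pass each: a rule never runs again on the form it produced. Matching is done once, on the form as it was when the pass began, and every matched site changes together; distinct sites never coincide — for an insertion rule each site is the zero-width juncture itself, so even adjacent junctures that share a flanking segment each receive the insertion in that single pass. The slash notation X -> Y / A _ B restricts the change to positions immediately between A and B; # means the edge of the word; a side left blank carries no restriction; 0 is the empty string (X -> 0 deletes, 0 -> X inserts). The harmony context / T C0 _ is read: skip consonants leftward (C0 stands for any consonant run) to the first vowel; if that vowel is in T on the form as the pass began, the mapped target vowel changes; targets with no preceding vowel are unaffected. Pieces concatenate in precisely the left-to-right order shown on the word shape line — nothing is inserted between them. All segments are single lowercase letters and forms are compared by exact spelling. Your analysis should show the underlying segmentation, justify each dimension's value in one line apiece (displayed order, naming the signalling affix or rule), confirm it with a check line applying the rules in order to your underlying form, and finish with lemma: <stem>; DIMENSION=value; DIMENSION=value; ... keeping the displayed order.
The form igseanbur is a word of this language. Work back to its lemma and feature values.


underlying: igse-an-bi-r
SUR=zo - signalled by the affix -r
KEL=ak - signalled by the affix -an
ASPECT=em - signalled by the affix -bi
check: igseanbir -> igseanbur -> igseanbur
lemma: igse; SUR=zo; KEL=ak; ASPECT=em


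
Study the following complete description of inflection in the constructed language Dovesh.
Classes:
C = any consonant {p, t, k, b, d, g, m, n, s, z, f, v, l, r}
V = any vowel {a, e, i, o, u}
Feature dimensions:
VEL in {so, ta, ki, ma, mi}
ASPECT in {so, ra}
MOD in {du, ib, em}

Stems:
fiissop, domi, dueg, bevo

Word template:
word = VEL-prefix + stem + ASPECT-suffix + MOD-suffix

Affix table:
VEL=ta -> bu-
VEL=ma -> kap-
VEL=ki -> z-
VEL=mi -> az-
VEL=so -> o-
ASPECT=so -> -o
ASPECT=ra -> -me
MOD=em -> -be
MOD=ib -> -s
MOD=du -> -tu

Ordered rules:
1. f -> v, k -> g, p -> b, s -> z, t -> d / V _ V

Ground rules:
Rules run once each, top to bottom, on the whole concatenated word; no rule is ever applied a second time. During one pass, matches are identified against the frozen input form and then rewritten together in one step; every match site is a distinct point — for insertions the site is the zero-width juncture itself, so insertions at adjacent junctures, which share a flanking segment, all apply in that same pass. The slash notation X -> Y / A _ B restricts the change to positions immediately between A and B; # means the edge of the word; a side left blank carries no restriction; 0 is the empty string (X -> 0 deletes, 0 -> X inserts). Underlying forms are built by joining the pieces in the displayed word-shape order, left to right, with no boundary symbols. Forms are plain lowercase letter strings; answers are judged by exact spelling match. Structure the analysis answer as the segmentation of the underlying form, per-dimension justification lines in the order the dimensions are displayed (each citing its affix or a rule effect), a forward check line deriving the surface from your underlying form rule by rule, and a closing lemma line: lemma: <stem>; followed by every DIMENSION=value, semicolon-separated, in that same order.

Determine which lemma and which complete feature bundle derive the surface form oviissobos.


underlying: o-fiissop-o-s
VEL=so - signalled by the affix o-
ASPECT=so - signalled by the affix -o
MOD=ib - signalled by the affix -s
check: ofiissopos -> oviissobos
lemma: fiissop; VEL=so; ASPECT=so; MOD=ib


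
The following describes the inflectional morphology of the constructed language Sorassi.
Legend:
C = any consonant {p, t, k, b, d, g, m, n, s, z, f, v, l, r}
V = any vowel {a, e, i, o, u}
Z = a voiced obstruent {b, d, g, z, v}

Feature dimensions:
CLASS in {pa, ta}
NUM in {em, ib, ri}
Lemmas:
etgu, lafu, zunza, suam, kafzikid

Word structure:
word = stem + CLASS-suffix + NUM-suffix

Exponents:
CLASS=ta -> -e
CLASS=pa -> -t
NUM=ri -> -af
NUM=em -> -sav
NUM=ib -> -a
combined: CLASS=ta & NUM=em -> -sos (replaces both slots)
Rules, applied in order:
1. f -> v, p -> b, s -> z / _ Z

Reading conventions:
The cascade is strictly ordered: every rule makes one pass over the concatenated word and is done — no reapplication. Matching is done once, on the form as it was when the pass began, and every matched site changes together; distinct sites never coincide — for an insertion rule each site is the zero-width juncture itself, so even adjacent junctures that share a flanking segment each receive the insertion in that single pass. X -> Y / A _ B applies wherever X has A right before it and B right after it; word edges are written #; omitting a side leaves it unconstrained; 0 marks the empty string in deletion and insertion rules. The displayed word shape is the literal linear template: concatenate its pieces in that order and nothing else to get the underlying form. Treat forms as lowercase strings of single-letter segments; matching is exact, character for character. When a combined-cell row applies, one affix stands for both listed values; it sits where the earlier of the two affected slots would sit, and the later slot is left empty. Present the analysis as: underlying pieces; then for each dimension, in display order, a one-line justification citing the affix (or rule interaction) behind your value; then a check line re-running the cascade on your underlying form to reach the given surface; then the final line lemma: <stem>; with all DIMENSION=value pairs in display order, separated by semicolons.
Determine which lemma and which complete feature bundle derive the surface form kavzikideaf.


underlying: kafzikid-e-af
CLASS=ta - signalled by the affix -e
NUM=ri - signalled by the affix -af
check: kafzikideaf -> kavzikideaf
lemma: kafzikid; CLASS=ta; NUM=ri


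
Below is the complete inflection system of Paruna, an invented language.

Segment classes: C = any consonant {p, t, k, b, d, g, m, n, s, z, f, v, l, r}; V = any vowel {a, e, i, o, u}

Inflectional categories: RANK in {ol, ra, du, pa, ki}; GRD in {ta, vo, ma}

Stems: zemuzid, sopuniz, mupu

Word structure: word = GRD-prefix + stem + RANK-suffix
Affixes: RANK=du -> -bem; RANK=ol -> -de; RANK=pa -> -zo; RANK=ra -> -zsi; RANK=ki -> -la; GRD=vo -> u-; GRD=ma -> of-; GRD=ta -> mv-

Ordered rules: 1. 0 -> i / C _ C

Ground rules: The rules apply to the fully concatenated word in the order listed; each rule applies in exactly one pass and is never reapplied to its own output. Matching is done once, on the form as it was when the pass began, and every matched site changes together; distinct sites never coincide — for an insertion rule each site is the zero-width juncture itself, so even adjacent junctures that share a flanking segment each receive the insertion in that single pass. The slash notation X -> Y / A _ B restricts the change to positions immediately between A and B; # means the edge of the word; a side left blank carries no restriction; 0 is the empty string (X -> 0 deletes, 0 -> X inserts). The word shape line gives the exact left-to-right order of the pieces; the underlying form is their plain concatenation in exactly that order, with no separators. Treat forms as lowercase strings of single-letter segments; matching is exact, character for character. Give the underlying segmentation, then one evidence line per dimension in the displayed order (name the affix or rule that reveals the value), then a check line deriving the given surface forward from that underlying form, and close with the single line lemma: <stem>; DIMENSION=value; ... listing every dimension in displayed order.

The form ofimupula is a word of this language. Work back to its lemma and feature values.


underlying: of-mupu-la
RANK=ki - signalled by the affix -la
GRD=ma - signalled by the affix of-
check: ofmupula -> ofimupula
lemma: mupu; RANK=ki; GRD=ma


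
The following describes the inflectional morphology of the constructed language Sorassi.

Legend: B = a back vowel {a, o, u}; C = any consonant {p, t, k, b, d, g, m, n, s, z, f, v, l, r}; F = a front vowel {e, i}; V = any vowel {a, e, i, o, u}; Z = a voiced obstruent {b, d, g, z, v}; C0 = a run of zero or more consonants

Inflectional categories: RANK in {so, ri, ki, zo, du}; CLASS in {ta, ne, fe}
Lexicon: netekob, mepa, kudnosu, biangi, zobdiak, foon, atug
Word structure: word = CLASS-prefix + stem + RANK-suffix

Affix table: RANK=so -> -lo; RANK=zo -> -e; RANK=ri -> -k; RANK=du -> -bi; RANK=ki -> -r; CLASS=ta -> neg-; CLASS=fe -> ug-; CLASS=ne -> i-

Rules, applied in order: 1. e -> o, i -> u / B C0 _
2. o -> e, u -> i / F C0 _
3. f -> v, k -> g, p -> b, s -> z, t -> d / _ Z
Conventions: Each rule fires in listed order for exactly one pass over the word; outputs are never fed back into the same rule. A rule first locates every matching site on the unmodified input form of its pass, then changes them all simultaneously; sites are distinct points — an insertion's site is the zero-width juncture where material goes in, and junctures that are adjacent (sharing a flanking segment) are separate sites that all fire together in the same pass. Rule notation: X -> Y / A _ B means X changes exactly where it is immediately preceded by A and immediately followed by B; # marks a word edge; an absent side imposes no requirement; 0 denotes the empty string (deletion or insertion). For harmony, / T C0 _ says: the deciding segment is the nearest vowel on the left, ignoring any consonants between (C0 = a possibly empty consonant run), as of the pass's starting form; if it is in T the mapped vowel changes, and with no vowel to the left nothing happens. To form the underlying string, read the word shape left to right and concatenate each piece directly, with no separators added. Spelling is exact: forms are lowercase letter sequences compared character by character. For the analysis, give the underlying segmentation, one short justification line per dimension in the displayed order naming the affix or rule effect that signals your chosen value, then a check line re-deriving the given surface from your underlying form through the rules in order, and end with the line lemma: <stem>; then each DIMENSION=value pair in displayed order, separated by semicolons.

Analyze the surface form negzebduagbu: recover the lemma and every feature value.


underlying: neg-zobdiak-bi
RANK=du - signalled by the affix -bi
CLASS=ta - signalled by the affix neg-
check: negzobdiakbi -> negzobduakbu -> negzebduakbu -> negzebduagbu
lemma: zobdiak; RANK=du; CLASS=ta


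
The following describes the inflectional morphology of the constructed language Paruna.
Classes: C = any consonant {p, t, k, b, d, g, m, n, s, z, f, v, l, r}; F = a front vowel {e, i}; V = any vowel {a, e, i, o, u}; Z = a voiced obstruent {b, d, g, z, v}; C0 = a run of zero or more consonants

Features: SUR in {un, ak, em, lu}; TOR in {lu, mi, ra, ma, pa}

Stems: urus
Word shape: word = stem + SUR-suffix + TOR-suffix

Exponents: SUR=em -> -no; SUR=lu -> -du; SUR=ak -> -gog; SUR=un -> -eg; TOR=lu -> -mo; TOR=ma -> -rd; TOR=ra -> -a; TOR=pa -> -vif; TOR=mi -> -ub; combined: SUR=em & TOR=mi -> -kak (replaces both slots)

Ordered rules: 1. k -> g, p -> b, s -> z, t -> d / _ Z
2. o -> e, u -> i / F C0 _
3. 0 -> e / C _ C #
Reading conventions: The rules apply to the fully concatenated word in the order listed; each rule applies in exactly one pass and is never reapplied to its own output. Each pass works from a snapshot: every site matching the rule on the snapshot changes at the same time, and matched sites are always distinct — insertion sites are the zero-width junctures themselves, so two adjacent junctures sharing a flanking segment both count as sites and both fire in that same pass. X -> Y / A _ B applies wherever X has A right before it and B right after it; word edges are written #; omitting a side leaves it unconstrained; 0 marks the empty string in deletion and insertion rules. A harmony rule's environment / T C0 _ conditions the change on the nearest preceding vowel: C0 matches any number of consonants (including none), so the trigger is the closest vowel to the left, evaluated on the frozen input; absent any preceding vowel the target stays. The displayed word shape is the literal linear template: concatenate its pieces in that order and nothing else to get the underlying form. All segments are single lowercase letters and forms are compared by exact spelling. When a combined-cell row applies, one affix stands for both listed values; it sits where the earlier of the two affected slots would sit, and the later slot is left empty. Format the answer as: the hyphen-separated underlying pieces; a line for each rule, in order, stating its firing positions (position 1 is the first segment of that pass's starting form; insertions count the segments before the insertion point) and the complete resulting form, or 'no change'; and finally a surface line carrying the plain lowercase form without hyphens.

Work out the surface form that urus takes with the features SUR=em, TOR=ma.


underlying: urus-no-rd
1. k -> g, p -> b, s -> z, t -> d / _ Z: no change
2. o -> e, u -> i / F C0 _: no change
3. 0 -> e / C _ C #: inserts after position(s) 7: urusnored
surface: urusnored


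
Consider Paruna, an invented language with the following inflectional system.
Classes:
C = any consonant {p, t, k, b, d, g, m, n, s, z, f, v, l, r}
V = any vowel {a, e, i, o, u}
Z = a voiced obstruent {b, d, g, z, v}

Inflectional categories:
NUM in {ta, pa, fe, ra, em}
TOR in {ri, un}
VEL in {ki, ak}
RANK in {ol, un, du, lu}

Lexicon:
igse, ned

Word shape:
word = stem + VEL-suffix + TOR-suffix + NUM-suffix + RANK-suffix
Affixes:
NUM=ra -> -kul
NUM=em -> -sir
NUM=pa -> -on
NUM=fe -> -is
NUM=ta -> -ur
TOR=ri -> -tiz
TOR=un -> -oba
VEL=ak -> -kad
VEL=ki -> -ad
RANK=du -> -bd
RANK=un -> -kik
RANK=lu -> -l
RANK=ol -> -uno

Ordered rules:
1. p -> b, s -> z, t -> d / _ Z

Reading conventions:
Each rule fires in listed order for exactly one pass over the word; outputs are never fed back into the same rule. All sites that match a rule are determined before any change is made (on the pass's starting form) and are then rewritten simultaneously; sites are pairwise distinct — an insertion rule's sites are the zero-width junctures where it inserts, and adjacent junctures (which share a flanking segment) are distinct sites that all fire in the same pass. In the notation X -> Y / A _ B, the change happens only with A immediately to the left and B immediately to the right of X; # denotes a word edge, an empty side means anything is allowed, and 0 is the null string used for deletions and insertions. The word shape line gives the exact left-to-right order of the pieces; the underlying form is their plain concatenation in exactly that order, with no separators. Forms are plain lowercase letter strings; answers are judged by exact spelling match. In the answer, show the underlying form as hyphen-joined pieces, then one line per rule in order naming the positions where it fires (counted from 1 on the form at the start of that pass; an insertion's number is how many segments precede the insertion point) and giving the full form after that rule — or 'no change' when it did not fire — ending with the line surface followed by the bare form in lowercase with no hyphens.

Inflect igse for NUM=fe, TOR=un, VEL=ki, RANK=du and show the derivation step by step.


underlying: igse-ad-oba-is-bd
1. p -> b, s -> z, t -> d / _ Z: fires at position(s) 11: igseadobaizbd
surface: igseadobaizbd


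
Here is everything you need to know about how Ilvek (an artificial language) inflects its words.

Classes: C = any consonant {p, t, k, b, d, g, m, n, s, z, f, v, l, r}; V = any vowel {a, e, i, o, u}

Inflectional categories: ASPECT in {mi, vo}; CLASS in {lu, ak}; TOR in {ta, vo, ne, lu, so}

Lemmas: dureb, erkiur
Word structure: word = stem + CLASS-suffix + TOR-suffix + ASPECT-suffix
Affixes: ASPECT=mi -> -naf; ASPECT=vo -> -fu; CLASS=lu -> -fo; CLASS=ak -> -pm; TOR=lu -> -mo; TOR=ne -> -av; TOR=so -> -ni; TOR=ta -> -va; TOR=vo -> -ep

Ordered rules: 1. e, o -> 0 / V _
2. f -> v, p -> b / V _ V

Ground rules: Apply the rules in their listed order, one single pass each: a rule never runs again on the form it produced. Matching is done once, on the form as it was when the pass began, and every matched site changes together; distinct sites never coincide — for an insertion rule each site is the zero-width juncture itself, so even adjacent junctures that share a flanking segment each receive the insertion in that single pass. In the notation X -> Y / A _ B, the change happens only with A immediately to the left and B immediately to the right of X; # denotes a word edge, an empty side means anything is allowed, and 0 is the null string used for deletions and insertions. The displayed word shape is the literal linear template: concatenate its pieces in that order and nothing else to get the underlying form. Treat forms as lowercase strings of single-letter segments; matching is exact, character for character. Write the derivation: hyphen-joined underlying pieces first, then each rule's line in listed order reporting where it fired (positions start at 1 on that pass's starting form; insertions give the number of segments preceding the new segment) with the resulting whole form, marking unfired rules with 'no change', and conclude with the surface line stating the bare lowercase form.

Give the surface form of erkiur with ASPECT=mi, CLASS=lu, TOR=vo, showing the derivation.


underlying: erkiur-fo-ep-naf
1. e, o -> 0 / V _: fires at position(s) 9: erkiurfopnaf
2. f -> v, p -> b / V _ V: no change
surface: erkiurfopnaf
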